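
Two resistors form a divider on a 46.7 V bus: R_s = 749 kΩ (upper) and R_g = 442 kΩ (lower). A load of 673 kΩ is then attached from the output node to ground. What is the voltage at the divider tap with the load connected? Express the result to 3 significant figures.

V_out ≈ 12.3 V

The load sits in parallel with R_g: R_g‖R_L = (442 × 673) / (442 + 673) = 266.8 kΩ.
V_out = 46.7 × 266.8 / (749 + 266.8) = 46.7 × 266.8/1016 = 12.3 V.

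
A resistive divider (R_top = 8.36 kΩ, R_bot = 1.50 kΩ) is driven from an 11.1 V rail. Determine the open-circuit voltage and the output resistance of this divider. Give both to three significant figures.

V_th is the open-circuit tap voltage: 11.1 × 1.50/(8.36 + 1.50) = 1.69 V.
With the supply zeroed, R_top and R_bot appear in parallel from the tap: R_th = R_top‖R_bot = (8.36 × 1.50)/9.860 = 1.27 kΩ.

V_th = 1.69 V, R_th = 1.27 kΩ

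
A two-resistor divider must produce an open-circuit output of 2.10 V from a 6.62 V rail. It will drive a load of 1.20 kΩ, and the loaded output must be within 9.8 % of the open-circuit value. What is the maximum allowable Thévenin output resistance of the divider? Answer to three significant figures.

Loading drop = R_th/(R_th + R_L) ≤ 0.0980, so R_th ≤ R_L · ε/(1−ε) = 1.20 kΩ × 0.0980/0.9020 = 130 Ω.
(Any R1, R2 with R2/(R1+R2) = 0.317 and R1‖R2 ≤ 130 Ω will meet the spec.)

R_th ≤ 130 Ω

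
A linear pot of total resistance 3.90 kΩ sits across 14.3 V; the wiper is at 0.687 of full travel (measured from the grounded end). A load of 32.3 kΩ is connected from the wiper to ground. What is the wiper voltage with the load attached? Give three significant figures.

V ≈ 9.58 V

The wiper splits the pot into (1−α)R = 1.221 kΩ above and αR = 2.679 kΩ below.
Lower section ‖ load = 2.474 kΩ.
V_wiper = 14.3 × 2.474/(1.221 + 2.474) = 9.58 V.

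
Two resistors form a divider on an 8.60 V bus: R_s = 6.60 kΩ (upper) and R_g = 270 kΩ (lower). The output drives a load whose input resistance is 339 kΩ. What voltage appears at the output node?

V_out ≈ 8.24 V

The load sits in parallel with R_g: R_g‖R_L = (270 × 339) / (270 + 339) = 150.3 kΩ.
V_out = 8.60 × 150.3 / (6.60 + 150.3) = 8.60 × 150.3/156.9 = 8.24 V.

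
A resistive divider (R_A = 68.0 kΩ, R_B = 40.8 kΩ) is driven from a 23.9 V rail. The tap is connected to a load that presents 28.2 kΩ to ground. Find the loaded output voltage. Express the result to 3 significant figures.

V_out ≈ 4.71 V

The load sits in parallel with R_B: R_B‖R_L = (40.8 × 28.2) / (40.8 + 28.2) = 16.67 kΩ.
V_out = 23.9 × 16.67 / (68.0 + 16.67) = 23.9 × 16.67/84.67 = 4.71 V.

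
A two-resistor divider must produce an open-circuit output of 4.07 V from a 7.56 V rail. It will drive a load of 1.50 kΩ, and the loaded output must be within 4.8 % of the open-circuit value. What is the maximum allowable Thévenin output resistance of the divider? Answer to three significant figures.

Loading drop = R_th/(R_th + R_L) ≤ 0.0480, so R_th ≤ R_L · ε/(1−ε) = 1.50 kΩ × 0.0480/0.9520 = 75.6 Ω.
(Any R1, R2 with R2/(R1+R2) = 0.538 and R1‖R2 ≤ 75.6 Ω will meet the spec.)

R_th ≤ 75.6 Ω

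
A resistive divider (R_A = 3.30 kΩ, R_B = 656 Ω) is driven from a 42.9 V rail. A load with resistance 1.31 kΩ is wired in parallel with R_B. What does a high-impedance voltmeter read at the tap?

V_out ≈ 5.02 V

The load sits in parallel with R_B: R_B‖R_L = (656 × 1310) / (656 + 1310) = 437.1 Ω.
V_out = 42.9 × 437.1 / (3300 + 437.1) = 42.9 × 437.1/3737 = 5.02 V.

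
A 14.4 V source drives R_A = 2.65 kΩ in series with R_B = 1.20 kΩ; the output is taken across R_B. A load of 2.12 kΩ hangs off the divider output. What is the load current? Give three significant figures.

I_L ≈ 1.52 mA

R_B‖R_L = 0.7663 kΩ; V_out = 14.4 × 0.7663/3.416 = 3.230 V.
I_L = V_out / R_L = 3.230 / 2.12 kΩ = 1.52 mA.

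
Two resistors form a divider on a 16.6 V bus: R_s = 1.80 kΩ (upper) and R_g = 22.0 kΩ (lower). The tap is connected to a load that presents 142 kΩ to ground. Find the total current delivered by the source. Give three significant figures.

I ≈ 0.796 mA

R_g‖R_L = 19.05 kΩ, so the source sees R_s + R_g‖R_L = 20.85 kΩ.
I = 16.6 V / 20.85 kΩ = 0.796 mA.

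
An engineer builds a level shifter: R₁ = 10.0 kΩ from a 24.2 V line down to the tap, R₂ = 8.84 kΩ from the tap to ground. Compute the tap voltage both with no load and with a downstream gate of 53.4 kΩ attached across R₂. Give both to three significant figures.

Unloaded: 11.4 V; loaded: 10.4 V

Open-circuit: V = 24.2 × 8.84/(10.0 + 8.84) = 11.4 V.
With the load, R₂ becomes R₂‖R_L = 7.584 kΩ, so V = 24.2 × 7.584/17.58 = 10.4 V.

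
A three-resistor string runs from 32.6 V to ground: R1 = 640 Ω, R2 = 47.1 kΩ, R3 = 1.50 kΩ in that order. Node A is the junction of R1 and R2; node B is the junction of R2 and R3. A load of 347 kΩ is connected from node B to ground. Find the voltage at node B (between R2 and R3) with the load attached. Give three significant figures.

At node B, R3 is in parallel with the load: R3‖R_L = 1494 Ω.
Below node A the resistance is R2 + (R3‖R_L) = 48590 Ω, so V_A = 32.6 × 48590/49230 = 32.18 V.
Then V_B = V_A × (R3‖R_L)/(R2 + R3‖R_L) = 32.18 × 1494/48590 = 0.989 V.

V ≈ 0.989 V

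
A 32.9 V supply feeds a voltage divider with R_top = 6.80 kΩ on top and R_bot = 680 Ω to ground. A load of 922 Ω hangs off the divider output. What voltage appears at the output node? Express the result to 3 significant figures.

V_out ≈ 1.79 V

The load sits in parallel with R_bot: R_bot‖R_L = (680 × 922) / (680 + 922) = 391.4 Ω.
V_out = 32.9 × 391.4 / (6800 + 391.4) = 32.9 × 391.4/7191 = 1.79 V.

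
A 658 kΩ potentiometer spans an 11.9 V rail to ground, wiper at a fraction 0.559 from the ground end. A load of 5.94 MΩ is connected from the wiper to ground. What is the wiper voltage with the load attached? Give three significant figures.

The wiper splits the pot into (1−α)R = 290.2 kΩ above and αR = 367.8 kΩ below.
Lower section ‖ load = 346.4 kΩ.
V_wiper = 11.9 × 346.4/(290.2 + 346.4) = 6.48 V.

V ≈ 6.48 V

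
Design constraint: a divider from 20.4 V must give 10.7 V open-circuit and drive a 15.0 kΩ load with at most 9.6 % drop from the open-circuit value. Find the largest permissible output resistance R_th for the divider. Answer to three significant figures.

Loading drop = R_th/(R_th + R_L) ≤ 0.0960, so R_th ≤ R_L · ε/(1−ε) = 15.0 kΩ × 0.0960/0.9040 = 1.59 kΩ.

R_th ≤ 1.59 kΩ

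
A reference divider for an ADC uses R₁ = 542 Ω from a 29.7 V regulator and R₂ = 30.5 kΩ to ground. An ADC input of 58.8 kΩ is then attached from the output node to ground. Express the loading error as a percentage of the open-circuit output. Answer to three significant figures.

0.898 %

The divider's output (Thévenin) resistance is R₁‖R₂ = 532.5 Ω.
Fractional drop under load = R_th/(R_th + R_L) = 532.5 / (532.5 + 58800) = 0.008975.
So the output falls by 0.898 %.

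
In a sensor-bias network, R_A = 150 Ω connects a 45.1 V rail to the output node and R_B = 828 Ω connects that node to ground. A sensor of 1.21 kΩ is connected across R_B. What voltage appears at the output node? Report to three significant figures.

V_out ≈ 34.6 V

The load sits in parallel with R_B: R_B‖R_L = (828 × 1210) / (828 + 1210) = 491.6 Ω.
V_out = 45.1 × 491.6 / (150 + 491.6) = 45.1 × 491.6/641.6 = 34.6 V.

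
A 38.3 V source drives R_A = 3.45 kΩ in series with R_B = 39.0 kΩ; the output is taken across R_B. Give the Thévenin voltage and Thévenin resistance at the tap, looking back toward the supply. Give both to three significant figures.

V_th = 35.2 V, R_th = 3.17 kΩ

V_th is the open-circuit tap voltage: 38.3 × 39.0/(3.45 + 39.0) = 35.2 V.
With the supply zeroed, R_A and R_B appear in parallel from the tap: R_th = R_A‖R_B = (3.45 × 39.0)/42.45 = 3.17 kΩ.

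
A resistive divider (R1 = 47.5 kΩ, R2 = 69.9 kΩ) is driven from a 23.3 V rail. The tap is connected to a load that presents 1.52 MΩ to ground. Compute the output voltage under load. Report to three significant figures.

The load sits in parallel with R2: R2‖R_L = (69.9 × 1520) / (69.9 + 1520) = 66.83 kΩ.
V_out = 23.3 × 66.83 / (47.5 + 66.83) = 23.3 × 66.83/114.3 = 13.6 V.

V_out ≈ 13.6 V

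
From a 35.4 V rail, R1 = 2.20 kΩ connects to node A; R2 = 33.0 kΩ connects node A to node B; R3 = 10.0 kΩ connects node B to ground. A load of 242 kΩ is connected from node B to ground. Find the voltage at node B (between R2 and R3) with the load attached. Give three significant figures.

V ≈ 7.59 V

At node B, R3 is in parallel with the load: R3‖R_L = 9.603 kΩ.
Below node A the resistance is R2 + (R3‖R_L) = 42.60 kΩ, so V_A = 35.4 × 42.60/44.80 = 33.66 V.
Then V_B = V_A × (R3‖R_L)/(R2 + R3‖R_L) = 33.66 × 9.603/42.60 = 7.59 V.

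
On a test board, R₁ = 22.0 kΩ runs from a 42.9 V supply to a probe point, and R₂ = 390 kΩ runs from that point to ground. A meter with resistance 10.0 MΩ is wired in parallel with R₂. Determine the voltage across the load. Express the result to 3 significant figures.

The load sits in parallel with R₂: R₂‖R_L = (390 × 10000) / (390 + 10000) = 375.4 kΩ.
V_out = 42.9 × 375.4 / (22.0 + 375.4) = 42.9 × 375.4/397.4 = 40.5 V.
(Unloaded it would have been 40.6 V.)

V_out ≈ 40.5 V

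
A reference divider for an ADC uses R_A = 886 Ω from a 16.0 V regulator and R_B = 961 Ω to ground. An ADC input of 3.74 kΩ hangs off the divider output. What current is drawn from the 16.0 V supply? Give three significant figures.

R_B‖R_L = 764.5 Ω, so the source sees R_A + R_B‖R_L = 1651 Ω.
I = 16.0 V / 1651 Ω = 9.69 mA.

I ≈ 9.69 mA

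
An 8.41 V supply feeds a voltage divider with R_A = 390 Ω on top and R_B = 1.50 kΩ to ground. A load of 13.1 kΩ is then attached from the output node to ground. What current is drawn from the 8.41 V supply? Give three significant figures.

R_B‖R_L = 1346 Ω, so the source sees R_A + R_B‖R_L = 1736 Ω.
I = 8.41 V / 1736 Ω = 4.84 mA.

I ≈ 4.84 mA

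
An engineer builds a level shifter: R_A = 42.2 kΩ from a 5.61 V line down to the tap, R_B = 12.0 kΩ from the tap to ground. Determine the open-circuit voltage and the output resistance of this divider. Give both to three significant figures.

V_th = 1.24 V, R_th = 9.34 kΩ

V_th is the open-circuit tap voltage: 5.61 × 12.0/(42.2 + 12.0) = 1.24 V.
With the supply zeroed, R_A and R_B appear in parallel from the tap: R_th = R_A‖R_B = (42.2 × 12.0)/54.20 = 9.34 kΩ.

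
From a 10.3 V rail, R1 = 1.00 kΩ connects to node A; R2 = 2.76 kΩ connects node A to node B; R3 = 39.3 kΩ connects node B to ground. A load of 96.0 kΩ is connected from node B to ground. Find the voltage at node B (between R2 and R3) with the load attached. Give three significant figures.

V ≈ 9.08 V

At node B, R3 is in parallel with the load: R3‖R_L = 27.88 kΩ.
Below node A the resistance is R2 + (R3‖R_L) = 30.64 kΩ, so V_A = 10.3 × 30.64/31.64 = 9.975 V.
Then V_B = V_A × (R3‖R_L)/(R2 + R3‖R_L) = 9.975 × 27.88/30.64 = 9.08 V.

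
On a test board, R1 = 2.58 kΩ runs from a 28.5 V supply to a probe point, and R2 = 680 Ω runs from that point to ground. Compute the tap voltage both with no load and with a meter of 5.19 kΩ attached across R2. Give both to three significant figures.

Open-circuit: V = 28.5 × 680/(2580 + 680) = 5.94 V.
With the load, R2 becomes R2‖R_L = 601.2 Ω, so V = 28.5 × 601.2/3181 = 5.39 V.

Unloaded: 5.94 V; loaded: 5.39 V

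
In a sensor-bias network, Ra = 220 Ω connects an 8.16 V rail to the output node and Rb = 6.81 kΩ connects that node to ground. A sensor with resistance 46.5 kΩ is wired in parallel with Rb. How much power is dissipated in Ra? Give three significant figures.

P ≈ 0.386 mW

Total resistance from the source is Ra + (Rb‖R_L) = 6160 Ω, so I = 8.16/6160 Ω = 1.325 mA.
P = I²·Ra = (1.325 mA)² × 220 Ω = 0.386 mW.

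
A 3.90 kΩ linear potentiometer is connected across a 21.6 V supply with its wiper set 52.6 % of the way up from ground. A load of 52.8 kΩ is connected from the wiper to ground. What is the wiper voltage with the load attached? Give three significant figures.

V ≈ 11.2 V

The wiper splits the pot into (1−α)R = 1.849 kΩ above and αR = 2.051 kΩ below.
Lower section ‖ load = 1.975 kΩ.
V_wiper = 21.6 × 1.975/(1.849 + 1.975) = 11.2 V.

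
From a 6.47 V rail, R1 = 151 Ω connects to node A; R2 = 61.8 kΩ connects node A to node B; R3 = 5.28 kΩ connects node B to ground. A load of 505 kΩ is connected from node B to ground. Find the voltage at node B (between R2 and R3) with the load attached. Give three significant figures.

At node B, R3 is in parallel with the load: R3‖R_L = 5225 Ω.
Below node A the resistance is R2 + (R3‖R_L) = 67030 Ω, so V_A = 6.47 × 67030/67180 = 6.455 V.
Then V_B = V_A × (R3‖R_L)/(R2 + R3‖R_L) = 6.455 × 5225/67030 = 0.503 V.

V ≈ 0.503 V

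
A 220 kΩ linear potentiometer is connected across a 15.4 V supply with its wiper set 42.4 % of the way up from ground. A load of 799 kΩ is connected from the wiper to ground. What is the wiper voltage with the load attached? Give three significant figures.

The wiper splits the pot into (1−α)R = 126.7 kΩ above and αR = 93.28 kΩ below.
Lower section ‖ load = 83.53 kΩ.
V_wiper = 15.4 × 83.53/(126.7 + 83.53) = 6.12 V.

V ≈ 6.12 V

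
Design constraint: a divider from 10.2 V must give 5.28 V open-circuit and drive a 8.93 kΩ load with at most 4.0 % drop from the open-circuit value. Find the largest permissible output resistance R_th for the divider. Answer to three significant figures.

Loading drop = R_th/(R_th + R_L) ≤ 0.0400, so R_th ≤ R_L · ε/(1−ε) = 8.93 kΩ × 0.0400/0.9600 = 372 Ω.
(Any R1, R2 with R2/(R1+R2) = 0.518 and R1‖R2 ≤ 372 Ω will meet the spec.)

R_th ≤ 372 Ω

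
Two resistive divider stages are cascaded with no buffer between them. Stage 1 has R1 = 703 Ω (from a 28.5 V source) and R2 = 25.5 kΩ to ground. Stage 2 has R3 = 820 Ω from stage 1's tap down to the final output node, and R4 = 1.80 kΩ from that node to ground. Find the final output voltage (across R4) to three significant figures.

Stage 2 presents R3+R4 = 2620 Ω as a load on stage 1's tap.
Stage 1's lower leg becomes R2‖(R3+R4) = 2376 Ω, so V_mid = 28.5 × 2376/3079 = 21.99 V.
Stage 2 is itself unloaded: V_out = V_mid × R4/(R3+R4) = 21.99 × 1800/2620 = 15.1 V.

V_out ≈ 15.1 V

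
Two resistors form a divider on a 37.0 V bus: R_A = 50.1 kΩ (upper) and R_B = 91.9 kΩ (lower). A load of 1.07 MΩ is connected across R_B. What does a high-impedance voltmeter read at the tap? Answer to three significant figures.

The load sits in parallel with R_B: R_B‖R_L = (91.9 × 1070) / (91.9 + 1070) = 84.63 kΩ.
V_out = 37.0 × 84.63 / (50.1 + 84.63) = 37.0 × 84.63/134.7 = 23.2 V.

V_out ≈ 23.2 V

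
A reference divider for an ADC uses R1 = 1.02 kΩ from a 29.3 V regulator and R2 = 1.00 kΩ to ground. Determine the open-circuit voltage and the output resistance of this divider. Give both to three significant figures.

V_th is the open-circuit tap voltage: 29.3 × 1.00/(1.02 + 1.00) = 14.5 V.
With the supply zeroed, R1 and R2 appear in parallel from the tap: R_th = R1‖R2 = (1.02 × 1.00)/2.020 = 505 Ω.

V_th = 14.5 V, R_th = 505 Ω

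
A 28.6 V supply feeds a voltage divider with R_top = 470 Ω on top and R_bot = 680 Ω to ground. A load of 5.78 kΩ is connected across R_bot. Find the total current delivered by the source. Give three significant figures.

R_bot‖R_L = 608.4 Ω, so the source sees R_top + R_bot‖R_L = 1078 Ω.
I = 28.6 V / 1078 Ω = 26.5 mA.

I ≈ 26.5 mA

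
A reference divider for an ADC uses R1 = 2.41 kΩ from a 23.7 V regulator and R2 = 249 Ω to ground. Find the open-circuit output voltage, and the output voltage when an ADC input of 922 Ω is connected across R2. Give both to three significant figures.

Unloaded: 2.22 V; loaded: 1.78 V

Open-circuit: V = 23.7 × 249/(2410 + 249) = 2.22 V.
With the load, R2 becomes R2‖R_L = 196.1 Ω, so V = 23.7 × 196.1/2606 = 1.78 V.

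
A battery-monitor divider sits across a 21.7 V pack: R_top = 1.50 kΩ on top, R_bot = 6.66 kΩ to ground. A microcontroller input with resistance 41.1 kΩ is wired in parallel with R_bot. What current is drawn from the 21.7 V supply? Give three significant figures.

R_bot‖R_L = 5.731 kΩ, so the source sees R_top + R_bot‖R_L = 7.231 kΩ.
I = 21.7 V / 7.231 kΩ = 3.00 mA.

I ≈ 3.00 mA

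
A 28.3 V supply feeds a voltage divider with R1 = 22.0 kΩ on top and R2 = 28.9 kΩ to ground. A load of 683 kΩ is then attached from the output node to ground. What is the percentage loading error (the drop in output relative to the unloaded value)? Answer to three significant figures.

The divider's output (Thévenin) resistance is R1‖R2 = 12.49 kΩ.
Fractional drop under load = R_th/(R_th + R_L) = 12.49 / (12.49 + 683) = 0.01796.
So the output falls by 1.80 %.

1.80 %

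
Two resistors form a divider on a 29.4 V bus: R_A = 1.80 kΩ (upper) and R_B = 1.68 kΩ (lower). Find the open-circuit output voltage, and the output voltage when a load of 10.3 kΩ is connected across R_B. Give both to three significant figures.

Unloaded: 14.2 V; loaded: 13.1 V

Open-circuit: V = 29.4 × 1.68/(1.80 + 1.68) = 14.2 V.
With the load, R_B becomes R_B‖R_L = 1.444 kΩ, so V = 29.4 × 1.444/3.244 = 13.1 V.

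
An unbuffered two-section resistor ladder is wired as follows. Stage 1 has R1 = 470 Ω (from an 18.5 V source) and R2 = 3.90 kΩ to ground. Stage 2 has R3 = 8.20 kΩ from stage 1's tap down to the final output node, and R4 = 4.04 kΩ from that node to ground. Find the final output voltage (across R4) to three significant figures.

Stage 2 presents R3+R4 = 12240 Ω as a load on stage 1's tap.
Stage 1's lower leg becomes R2‖(R3+R4) = 2958 Ω, so V_mid = 18.5 × 2958/3428 = 15.96 V.
Stage 2 is itself unloaded: V_out = V_mid × R4/(R3+R4) = 15.96 × 4040/12240 = 5.27 V.

V_out ≈ 5.27 V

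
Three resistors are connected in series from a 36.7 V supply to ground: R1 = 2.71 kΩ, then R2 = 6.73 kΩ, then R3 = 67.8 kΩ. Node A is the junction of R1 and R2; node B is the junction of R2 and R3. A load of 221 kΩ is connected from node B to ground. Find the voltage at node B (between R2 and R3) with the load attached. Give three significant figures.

At node B, R3 is in parallel with the load: R3‖R_L = 51.88 kΩ.
Below node A the resistance is R2 + (R3‖R_L) = 58.61 kΩ, so V_A = 36.7 × 58.61/61.32 = 35.08 V.
Then V_B = V_A × (R3‖R_L)/(R2 + R3‖R_L) = 35.08 × 51.88/58.61 = 31.1 V.

V ≈ 31.1 V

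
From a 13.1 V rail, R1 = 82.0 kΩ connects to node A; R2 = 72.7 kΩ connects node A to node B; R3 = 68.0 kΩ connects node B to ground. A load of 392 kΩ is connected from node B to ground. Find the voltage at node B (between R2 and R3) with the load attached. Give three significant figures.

At node B, R3 is in parallel with the load: R3‖R_L = 57.95 kΩ.
Below node A the resistance is R2 + (R3‖R_L) = 130.6 kΩ, so V_A = 13.1 × 130.6/212.6 = 8.048 V.
Then V_B = V_A × (R3‖R_L)/(R2 + R3‖R_L) = 8.048 × 57.95/130.6 = 3.57 V.

V ≈ 3.57 V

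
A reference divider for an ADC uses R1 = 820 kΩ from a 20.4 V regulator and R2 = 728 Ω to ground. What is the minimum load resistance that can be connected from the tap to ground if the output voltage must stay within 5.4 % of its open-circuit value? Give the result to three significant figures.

Output resistance R_th = R1‖R2 = (820000 × 728)/820700 = 727.4 Ω.
The fractional drop is R_th/(R_th + R_L); requiring this ≤ 0.0540 gives R_L ≥ R_th(1/0.0540 − 1) = 727.4 × 17.52 = 12.7 kΩ.

R_L(min) ≈ 12.7 kΩ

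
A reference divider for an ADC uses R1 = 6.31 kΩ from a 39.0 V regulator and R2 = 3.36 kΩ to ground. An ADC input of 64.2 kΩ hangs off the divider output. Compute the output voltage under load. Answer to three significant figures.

V_out ≈ 13.1 V

The load sits in parallel with R2: R2‖R_L = (3.36 × 64.2) / (3.36 + 64.2) = 3.193 kΩ.
V_out = 39.0 × 3.193 / (6.31 + 3.193) = 39.0 × 3.193/9.503 = 13.1 V.
(Unloaded it would have been 13.6 V.)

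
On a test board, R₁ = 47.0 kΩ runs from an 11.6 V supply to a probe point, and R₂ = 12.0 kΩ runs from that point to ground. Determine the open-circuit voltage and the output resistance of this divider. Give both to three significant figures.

V_th = 2.36 V, R_th = 9.56 kΩ

V_th is the open-circuit tap voltage: 11.6 × 12.0/(47.0 + 12.0) = 2.36 V.
With the supply zeroed, R₁ and R₂ appear in parallel from the tap: R_th = R₁‖R₂ = (47.0 × 12.0)/59.00 = 9.56 kΩ.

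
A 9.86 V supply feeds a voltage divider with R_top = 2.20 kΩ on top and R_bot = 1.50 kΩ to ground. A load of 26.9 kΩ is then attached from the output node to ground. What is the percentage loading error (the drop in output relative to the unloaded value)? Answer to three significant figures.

The divider's output (Thévenin) resistance is R_top‖R_bot = 0.8919 kΩ.
Fractional drop under load = R_th/(R_th + R_L) = 0.8919 / (0.8919 + 26.9) = 0.03209.
So the output falls by 3.21 %.

3.21 %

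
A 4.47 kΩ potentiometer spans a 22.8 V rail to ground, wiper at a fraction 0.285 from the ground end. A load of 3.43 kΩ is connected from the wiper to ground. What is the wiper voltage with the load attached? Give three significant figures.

V ≈ 5.13 V

The wiper splits the pot into (1−α)R = 3.196 kΩ above and αR = 1.274 kΩ below.
Lower section ‖ load = 0.9289 kΩ.
V_wiper = 22.8 × 0.9289/(3.196 + 0.9289) = 5.13 V.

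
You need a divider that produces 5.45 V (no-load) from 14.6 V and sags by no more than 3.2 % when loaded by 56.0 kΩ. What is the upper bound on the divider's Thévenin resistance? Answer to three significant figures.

Loading drop = R_th/(R_th + R_L) ≤ 0.0320, so R_th ≤ R_L · ε/(1−ε) = 56.0 kΩ × 0.0320/0.9680 = 1.85 kΩ.

R_th ≤ 1.85 kΩ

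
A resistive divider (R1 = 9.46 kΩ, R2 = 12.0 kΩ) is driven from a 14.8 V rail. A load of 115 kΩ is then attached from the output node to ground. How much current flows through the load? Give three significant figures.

I_L ≈ 0.0688 mA

R2‖R_L = 10.87 kΩ; V_out = 14.8 × 10.87/20.33 = 7.912 V.
I_L = V_out / R_L = 7.912 / 115 kΩ = 0.0688 mA.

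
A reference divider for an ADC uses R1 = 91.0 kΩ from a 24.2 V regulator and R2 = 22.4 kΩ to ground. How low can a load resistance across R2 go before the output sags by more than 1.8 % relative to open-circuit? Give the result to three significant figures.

R_L(min) ≈ 981 kΩ

Output resistance R_th = R1‖R2 = (91.0 × 22.4)/113.4 = 17.98 kΩ.
The fractional drop is R_th/(R_th + R_L); requiring this ≤ 0.0180 gives R_L ≥ R_th(1/0.0180 − 1) = 17.98 × 54.56 = 981 kΩ.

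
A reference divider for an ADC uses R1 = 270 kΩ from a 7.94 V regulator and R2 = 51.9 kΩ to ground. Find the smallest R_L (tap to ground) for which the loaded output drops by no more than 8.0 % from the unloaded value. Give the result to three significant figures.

Output resistance R_th = R1‖R2 = (270 × 51.9)/321.9 = 43.53 kΩ.
The fractional drop is R_th/(R_th + R_L); requiring this ≤ 0.0800 gives R_L ≥ R_th(1/0.0800 − 1) = 43.53 × 11.50 = 501 kΩ.

R_L(min) ≈ 501 kΩ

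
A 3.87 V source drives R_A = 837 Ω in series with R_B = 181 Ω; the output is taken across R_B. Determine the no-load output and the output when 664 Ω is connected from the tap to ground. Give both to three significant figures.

Unloaded: 0.688 V; loaded: 0.562 V

Open-circuit: V = 3.87 × 181/(837 + 181) = 0.688 V.
With the load, R_B becomes R_B‖R_L = 142.2 Ω, so V = 3.87 × 142.2/979.2 = 0.562 V.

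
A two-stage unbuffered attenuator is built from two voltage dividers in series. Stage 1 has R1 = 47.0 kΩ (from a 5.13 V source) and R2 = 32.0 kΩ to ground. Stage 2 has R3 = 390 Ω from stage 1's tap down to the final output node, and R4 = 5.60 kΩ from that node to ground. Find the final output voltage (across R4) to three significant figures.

Stage 2 presents R3+R4 = 5990 Ω as a load on stage 1's tap.
Stage 1's lower leg becomes R2‖(R3+R4) = 5046 Ω, so V_mid = 5.13 × 5046/52050 = 0.4973 V.
Stage 2 is itself unloaded: V_out = V_mid × R4/(R3+R4) = 0.4973 × 5600/5990 = 0.465 V.

V_out ≈ 0.465 V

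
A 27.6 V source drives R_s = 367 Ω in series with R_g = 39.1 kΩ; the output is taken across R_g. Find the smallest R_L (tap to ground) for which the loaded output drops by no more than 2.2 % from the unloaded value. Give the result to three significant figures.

R_L(min) ≈ 16.2 kΩ

Output resistance R_th = R_s‖R_g = (367 × 39100)/39470 = 363.6 Ω.
The fractional drop is R_th/(R_th + R_L); requiring this ≤ 0.0220 gives R_L ≥ R_th(1/0.0220 − 1) = 363.6 × 44.45 = 16.2 kΩ.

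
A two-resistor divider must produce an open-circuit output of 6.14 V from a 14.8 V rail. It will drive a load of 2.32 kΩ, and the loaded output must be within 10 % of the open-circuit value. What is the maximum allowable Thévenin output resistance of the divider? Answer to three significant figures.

Loading drop = R_th/(R_th + R_L) ≤ 0.100, so R_th ≤ R_L · ε/(1−ε) = 2.32 kΩ × 0.100/0.9000 = 258 Ω.

R_th ≤ 258 Ω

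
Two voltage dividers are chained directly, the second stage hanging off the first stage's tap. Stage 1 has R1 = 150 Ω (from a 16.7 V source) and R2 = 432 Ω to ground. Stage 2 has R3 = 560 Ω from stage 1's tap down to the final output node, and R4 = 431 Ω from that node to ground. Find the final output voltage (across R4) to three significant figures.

Stage 2 presents R3+R4 = 991.0 Ω as a load on stage 1's tap.
Stage 1's lower leg becomes R2‖(R3+R4) = 300.9 Ω, so V_mid = 16.7 × 300.9/450.9 = 11.14 V.
Stage 2 is itself unloaded: V_out = V_mid × R4/(R3+R4) = 11.14 × 431/991.0 = 4.85 V.

V_out ≈ 4.85 V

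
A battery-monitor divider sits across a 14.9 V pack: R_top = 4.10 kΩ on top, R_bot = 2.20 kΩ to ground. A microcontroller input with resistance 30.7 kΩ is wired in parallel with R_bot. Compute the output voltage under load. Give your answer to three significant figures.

V_out ≈ 4.97 V

The load sits in parallel with R_bot: R_bot‖R_L = (2.20 × 30.7) / (2.20 + 30.7) = 2.053 kΩ.
V_out = 14.9 × 2.053 / (4.10 + 2.053) = 14.9 × 2.053/6.153 = 4.97 V.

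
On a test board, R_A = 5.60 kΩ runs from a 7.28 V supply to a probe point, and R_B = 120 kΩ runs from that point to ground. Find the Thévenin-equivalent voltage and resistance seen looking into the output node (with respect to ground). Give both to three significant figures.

V_th is the open-circuit tap voltage: 7.28 × 120/(5.60 + 120) = 6.96 V.
With the supply zeroed, R_A and R_B appear in parallel from the tap: R_th = R_A‖R_B = (5.60 × 120)/125.6 = 5.35 kΩ.

V_th = 6.96 V, R_th = 5.35 kΩ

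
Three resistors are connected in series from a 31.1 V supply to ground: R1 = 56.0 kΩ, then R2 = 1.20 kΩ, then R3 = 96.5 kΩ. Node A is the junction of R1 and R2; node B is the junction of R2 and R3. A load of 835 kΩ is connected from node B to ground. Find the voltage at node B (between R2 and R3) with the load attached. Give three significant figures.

At node B, R3 is in parallel with the load: R3‖R_L = 86.50 kΩ.
Below node A the resistance is R2 + (R3‖R_L) = 87.70 kΩ, so V_A = 31.1 × 87.70/143.7 = 18.98 V.
Then V_B = V_A × (R3‖R_L)/(R2 + R3‖R_L) = 18.98 × 86.50/87.70 = 18.7 V.

V ≈ 18.7 V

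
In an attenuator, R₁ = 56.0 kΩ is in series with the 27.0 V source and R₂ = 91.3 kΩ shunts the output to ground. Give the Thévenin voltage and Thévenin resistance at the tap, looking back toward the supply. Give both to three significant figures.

V_th = 16.7 V, R_th = 34.7 kΩ

V_th is the open-circuit tap voltage: 27.0 × 91.3/(56.0 + 91.3) = 16.7 V.
With the supply zeroed, R₁ and R₂ appear in parallel from the tap: R_th = R₁‖R₂ = (56.0 × 91.3)/147.3 = 34.7 kΩ.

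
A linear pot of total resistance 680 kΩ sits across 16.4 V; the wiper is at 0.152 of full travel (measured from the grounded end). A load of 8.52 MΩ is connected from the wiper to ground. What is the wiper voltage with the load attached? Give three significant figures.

V ≈ 2.47 V

The wiper splits the pot into (1−α)R = 576.6 kΩ above and αR = 103.4 kΩ below.
Lower section ‖ load = 102.1 kΩ.
V_wiper = 16.4 × 102.1/(576.6 + 102.1) = 2.47 V.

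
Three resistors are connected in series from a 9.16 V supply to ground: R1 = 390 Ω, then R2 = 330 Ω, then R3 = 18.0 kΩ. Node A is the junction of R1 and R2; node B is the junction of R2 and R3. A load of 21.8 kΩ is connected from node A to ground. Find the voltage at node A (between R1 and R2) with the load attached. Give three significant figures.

V ≈ 8.81 V

Below node A the series string R2+R3 = 18330 Ω sits in parallel with the 21800 Ω load: 9957 Ω.
V_A = 9.16 × 9957/(390 + 9957) = 8.81 V.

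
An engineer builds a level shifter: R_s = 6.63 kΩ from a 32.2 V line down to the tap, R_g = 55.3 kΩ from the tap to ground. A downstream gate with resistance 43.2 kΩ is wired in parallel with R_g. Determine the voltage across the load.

The load sits in parallel with R_g: R_g‖R_L = (55.3 × 43.2) / (55.3 + 43.2) = 24.25 kΩ.
V_out = 32.2 × 24.25 / (6.63 + 24.25) = 32.2 × 24.25/30.88 = 25.3 V.
(Unloaded it would have been 28.8 V.)

V_out ≈ 25.3 V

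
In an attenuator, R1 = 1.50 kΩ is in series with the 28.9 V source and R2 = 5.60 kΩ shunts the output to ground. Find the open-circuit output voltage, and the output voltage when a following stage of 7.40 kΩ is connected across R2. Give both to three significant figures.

Open-circuit: V = 28.9 × 5.60/(1.50 + 5.60) = 22.8 V.
With the load, R2 becomes R2‖R_L = 3.188 kΩ, so V = 28.9 × 3.188/4.688 = 19.7 V.

Unloaded: 22.8 V; loaded: 19.7 V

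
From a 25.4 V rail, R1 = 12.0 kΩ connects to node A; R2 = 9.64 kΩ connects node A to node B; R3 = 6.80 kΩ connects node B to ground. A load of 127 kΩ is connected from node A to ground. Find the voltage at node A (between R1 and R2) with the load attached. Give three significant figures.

Below node A the series string R2+R3 = 16.44 kΩ sits in parallel with the 127 kΩ load: 14.56 kΩ.
V_A = 25.4 × 14.56/(12.0 + 14.56) = 13.9 V.

V ≈ 13.9 V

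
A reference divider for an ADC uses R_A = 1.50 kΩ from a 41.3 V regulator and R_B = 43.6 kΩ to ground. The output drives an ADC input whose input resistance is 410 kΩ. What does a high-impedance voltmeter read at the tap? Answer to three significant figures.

V_out ≈ 39.8 V

The load sits in parallel with R_B: R_B‖R_L = (43.6 × 410) / (43.6 + 410) = 39.41 kΩ.
V_out = 41.3 × 39.41 / (1.50 + 39.41) = 41.3 × 39.41/40.91 = 39.8 V.
(Unloaded it would have been 39.9 V.)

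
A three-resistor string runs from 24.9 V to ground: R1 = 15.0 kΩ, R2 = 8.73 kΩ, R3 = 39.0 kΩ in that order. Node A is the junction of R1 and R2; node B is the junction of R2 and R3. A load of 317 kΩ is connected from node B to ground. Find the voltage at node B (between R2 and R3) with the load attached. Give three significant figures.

V ≈ 14.8 V

At node B, R3 is in parallel with the load: R3‖R_L = 34.73 kΩ.
Below node A the resistance is R2 + (R3‖R_L) = 43.46 kΩ, so V_A = 24.9 × 43.46/58.46 = 18.51 V.
Then V_B = V_A × (R3‖R_L)/(R2 + R3‖R_L) = 18.51 × 34.73/43.46 = 14.8 V.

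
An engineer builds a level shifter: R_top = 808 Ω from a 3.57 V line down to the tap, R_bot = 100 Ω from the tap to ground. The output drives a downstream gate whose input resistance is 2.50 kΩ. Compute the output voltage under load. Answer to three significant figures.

The load sits in parallel with R_bot: R_bot‖R_L = (100 × 2500) / (100 + 2500) = 96.15 Ω.
V_out = 3.57 × 96.15 / (808 + 96.15) = 3.57 × 96.15/904.2 = 0.380 V.

V_out ≈ 0.380 V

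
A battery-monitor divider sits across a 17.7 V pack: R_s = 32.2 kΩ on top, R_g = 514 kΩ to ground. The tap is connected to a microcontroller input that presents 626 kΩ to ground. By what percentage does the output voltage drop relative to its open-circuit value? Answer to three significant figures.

The divider's output (Thévenin) resistance is R_s‖R_g = 30.30 kΩ.
Fractional drop under load = R_th/(R_th + R_L) = 30.30 / (30.30 + 626) = 0.04617.
So the output falls by 4.62 %.

4.62 %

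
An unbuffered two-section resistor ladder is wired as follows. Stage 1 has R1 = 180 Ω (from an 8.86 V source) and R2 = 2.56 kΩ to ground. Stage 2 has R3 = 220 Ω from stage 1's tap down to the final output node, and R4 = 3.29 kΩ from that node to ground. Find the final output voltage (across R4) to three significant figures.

V_out ≈ 7.40 V

Stage 2 presents R3+R4 = 3510 Ω as a load on stage 1's tap.
Stage 1's lower leg becomes R2‖(R3+R4) = 1480 Ω, so V_mid = 8.86 × 1480/1660 = 7.899 V.
Stage 2 is itself unloaded: V_out = V_mid × R4/(R3+R4) = 7.899 × 3290/3510 = 7.40 V.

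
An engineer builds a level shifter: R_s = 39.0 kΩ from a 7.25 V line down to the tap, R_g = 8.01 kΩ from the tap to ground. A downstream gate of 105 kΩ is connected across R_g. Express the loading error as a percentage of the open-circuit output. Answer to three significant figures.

The divider's output (Thévenin) resistance is R_s‖R_g = 6.645 kΩ.
Fractional drop under load = R_th/(R_th + R_L) = 6.645 / (6.645 + 105) = 0.05952.
So the output falls by 5.95 %.

5.95 %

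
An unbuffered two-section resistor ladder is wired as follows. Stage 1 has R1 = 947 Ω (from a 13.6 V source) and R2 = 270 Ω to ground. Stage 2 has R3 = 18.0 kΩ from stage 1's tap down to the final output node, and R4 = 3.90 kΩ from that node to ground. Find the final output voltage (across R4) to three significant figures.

Stage 2 presents R3+R4 = 21900 Ω as a load on stage 1's tap.
Stage 1's lower leg becomes R2‖(R3+R4) = 266.7 Ω, so V_mid = 13.6 × 266.7/1214 = 2.989 V.
Stage 2 is itself unloaded: V_out = V_mid × R4/(R3+R4) = 2.989 × 3900/21900 = 0.532 V.

V_out ≈ 0.532 V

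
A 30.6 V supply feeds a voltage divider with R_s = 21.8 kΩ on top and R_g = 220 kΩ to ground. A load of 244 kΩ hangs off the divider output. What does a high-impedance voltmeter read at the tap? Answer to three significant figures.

V_out ≈ 25.7 V

The load sits in parallel with R_g: R_g‖R_L = (220 × 244) / (220 + 244) = 115.7 kΩ.
V_out = 30.6 × 115.7 / (21.8 + 115.7) = 30.6 × 115.7/137.5 = 25.7 V.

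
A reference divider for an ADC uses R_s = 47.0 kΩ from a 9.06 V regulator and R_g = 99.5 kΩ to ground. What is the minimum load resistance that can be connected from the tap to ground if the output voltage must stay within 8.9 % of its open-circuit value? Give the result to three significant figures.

Output resistance R_th = R_s‖R_g = (47.0 × 99.5)/146.5 = 31.92 kΩ.
The fractional drop is R_th/(R_th + R_L); requiring this ≤ 0.0890 gives R_L ≥ R_th(1/0.0890 − 1) = 31.92 × 10.24 = 327 kΩ.

R_L(min) ≈ 327 kΩ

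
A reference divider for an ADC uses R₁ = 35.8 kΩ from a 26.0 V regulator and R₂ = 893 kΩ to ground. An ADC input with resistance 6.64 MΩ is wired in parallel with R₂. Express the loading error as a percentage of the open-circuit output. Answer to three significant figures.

The divider's output (Thévenin) resistance is R₁‖R₂ = 34.42 kΩ.
Fractional drop under load = R_th/(R_th + R_L) = 34.42 / (34.42 + 6640) = 0.005157.
So the output falls by 0.516 %.

0.516 %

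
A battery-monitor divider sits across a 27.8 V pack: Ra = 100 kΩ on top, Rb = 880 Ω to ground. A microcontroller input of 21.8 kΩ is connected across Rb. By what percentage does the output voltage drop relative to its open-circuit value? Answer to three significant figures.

3.85 %

The divider's output (Thévenin) resistance is Ra‖Rb = 872.3 Ω.
Fractional drop under load = R_th/(R_th + R_L) = 872.3 / (872.3 + 21800) = 0.03848.
So the output falls by 3.85 %.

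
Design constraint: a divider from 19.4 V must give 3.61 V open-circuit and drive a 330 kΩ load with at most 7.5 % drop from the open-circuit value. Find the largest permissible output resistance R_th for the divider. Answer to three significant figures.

Loading drop = R_th/(R_th + R_L) ≤ 0.0750, so R_th ≤ R_L · ε/(1−ε) = 330 kΩ × 0.0750/0.9250 = 26.8 kΩ.
(Any R1, R2 with R2/(R1+R2) = 0.186 and R1‖R2 ≤ 26.8 kΩ will meet the spec.)

R_th ≤ 26.8 kΩ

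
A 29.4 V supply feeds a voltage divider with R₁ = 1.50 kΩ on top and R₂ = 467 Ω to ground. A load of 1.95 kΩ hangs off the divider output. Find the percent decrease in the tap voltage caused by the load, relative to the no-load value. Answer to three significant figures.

Unloaded V = 29.4 × 467/1967 = 6.980 V.
Loaded: R₂‖R_L = 376.8 Ω, giving V = 29.4 × 376.8/1877 = 5.902 V.
Drop = (6.980 − 5.902) / 6.980 = 15.4 %.

15.4 %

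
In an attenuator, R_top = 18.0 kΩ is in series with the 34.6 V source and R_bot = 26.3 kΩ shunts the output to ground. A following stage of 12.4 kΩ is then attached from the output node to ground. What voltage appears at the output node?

V_out ≈ 11.0 V

The load sits in parallel with R_bot: R_bot‖R_L = (26.3 × 12.4) / (26.3 + 12.4) = 8.427 kΩ.
V_out = 34.6 × 8.427 / (18.0 + 8.427) = 34.6 × 8.427/26.43 = 11.0 V.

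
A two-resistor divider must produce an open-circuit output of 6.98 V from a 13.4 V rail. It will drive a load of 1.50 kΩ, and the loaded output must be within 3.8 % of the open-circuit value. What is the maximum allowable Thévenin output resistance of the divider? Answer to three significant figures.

Loading drop = R_th/(R_th + R_L) ≤ 0.0380, so R_th ≤ R_L · ε/(1−ε) = 1.50 kΩ × 0.0380/0.9620 = 59.3 Ω.

R_th ≤ 59.3 Ω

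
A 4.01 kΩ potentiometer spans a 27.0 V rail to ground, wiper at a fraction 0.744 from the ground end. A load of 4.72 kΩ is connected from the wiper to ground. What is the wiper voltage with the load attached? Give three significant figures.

The wiper splits the pot into (1−α)R = 1.027 kΩ above and αR = 2.983 kΩ below.
Lower section ‖ load = 1.828 kΩ.
V_wiper = 27.0 × 1.828/(1.027 + 1.828) = 17.3 V.

V ≈ 17.3 V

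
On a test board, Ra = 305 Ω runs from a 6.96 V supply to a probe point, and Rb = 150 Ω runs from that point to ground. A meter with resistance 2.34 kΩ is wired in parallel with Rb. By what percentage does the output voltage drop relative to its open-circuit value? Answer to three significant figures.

4.12 %

The divider's output (Thévenin) resistance is Ra‖Rb = 100.5 Ω.
Fractional drop under load = R_th/(R_th + R_L) = 100.5 / (100.5 + 2340) = 0.04120.
So the output falls by 4.12 %.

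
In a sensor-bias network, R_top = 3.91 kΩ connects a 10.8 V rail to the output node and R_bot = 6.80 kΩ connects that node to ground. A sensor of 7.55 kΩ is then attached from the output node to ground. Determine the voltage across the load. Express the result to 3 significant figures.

The load sits in parallel with R_bot: R_bot‖R_L = (6.80 × 7.55) / (6.80 + 7.55) = 3.578 kΩ.
V_out = 10.8 × 3.578 / (3.91 + 3.578) = 10.8 × 3.578/7.488 = 5.16 V.

V_out ≈ 5.16 V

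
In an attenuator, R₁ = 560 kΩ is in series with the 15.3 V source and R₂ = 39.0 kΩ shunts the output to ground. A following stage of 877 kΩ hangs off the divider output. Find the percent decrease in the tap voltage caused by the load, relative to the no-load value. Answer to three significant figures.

3.99 %

The divider's output (Thévenin) resistance is R₁‖R₂ = 36.46 kΩ.
Fractional drop under load = R_th/(R_th + R_L) = 36.46 / (36.46 + 877) = 0.03991.
So the output falls by 3.99 %.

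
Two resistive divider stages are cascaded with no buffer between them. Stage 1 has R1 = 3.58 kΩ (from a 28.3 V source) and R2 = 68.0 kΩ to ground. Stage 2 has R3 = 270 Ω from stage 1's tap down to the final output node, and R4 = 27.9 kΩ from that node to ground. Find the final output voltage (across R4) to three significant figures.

V_out ≈ 23.8 V

Stage 2 presents R3+R4 = 28170 Ω as a load on stage 1's tap.
Stage 1's lower leg becomes R2‖(R3+R4) = 19920 Ω, so V_mid = 28.3 × 19920/23500 = 23.99 V.
Stage 2 is itself unloaded: V_out = V_mid × R4/(R3+R4) = 23.99 × 27900/28170 = 23.8 V.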